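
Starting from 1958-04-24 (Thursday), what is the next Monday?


Current: Thursday
Target: Monday
Days ahead: 4

Next Monday: 1958-04-28


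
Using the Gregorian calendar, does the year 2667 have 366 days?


Gregorian leap year rule: divisible by 4, but not by 100, unless also by 400.
2667 is not divisible by 4 -> not a leap year

No


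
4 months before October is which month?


October is month 10
10 - 4 = 6

June


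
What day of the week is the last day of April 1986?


April 1986 has 30 days
Anchor: Jan 1, 1986. With p = 1986 - 1 = 1985: (p + p//4 - p//100 + p//400) mod 7 = (1985 + 496 - 19 + 4) mod 7 = 2466 mod 7 = 2 -> Wednesday (Mon=0 ... Sun=6)
Days before April (Jan-Mar): 90; April 1 index = (2 + 90) mod 7 = 1 -> Tuesday
Last day offset: 30 - 1 = 29 days
Weekday index = (1 + 29) mod 7 = 2

Wednesday, April 30


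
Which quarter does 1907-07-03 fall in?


Month: July (month 7)
Q1: Jan-Mar, Q2: Apr-Jun, Q3: Jul-Sep, Q4: Oct-Dec

Q3


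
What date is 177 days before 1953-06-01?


Start: 1953-06-01, subtract 177 days
Back 1 day from June 1 reaches May 31, 1953 -> 176 left
May 1953 has 31 days -> back to April 30, 1953 -> 145 left
April 1953 has 30 days -> back to March 31, 1953 -> 115 left
March 1953 has 31 days -> back to February 28, 1953 -> 84 left
February 1953 has 28 days -> back to January 31, 1953 -> 56 left
January 1953 has 31 days -> back to December 31, 1952 -> 25 left
December 1952: 31 - 25 = 6 -> lands on December 6

Result: 1952-12-06


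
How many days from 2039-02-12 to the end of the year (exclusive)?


Day of year: 43 of 365
Remaining = 365 - 43

322 days


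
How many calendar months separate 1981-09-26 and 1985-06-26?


From September 1981 to June 1985
4 years * 12 = 48 months, minus 3 months = 45

45 months


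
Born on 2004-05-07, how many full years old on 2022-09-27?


Birth: 2004-05-07
Reference: 2022-09-27
Year difference: 2022 - 2004 = 18

18 years old


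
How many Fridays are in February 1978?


February 1978 has 28 days
Anchor: Jan 1, 1978. With p = 1978 - 1 = 1977: (p + p//4 - p//100 + p//400) mod 7 = (1977 + 494 - 19 + 4) mod 7 = 2456 mod 7 = 6 -> Sunday (Mon=0 ... Sun=6)
Days before February (Jan): 31; February 1 index = (6 + 31) mod 7 = 2 -> Wednesday
First Friday is February 3
Fridays: 3, 10, 17, 24

4 Fridays


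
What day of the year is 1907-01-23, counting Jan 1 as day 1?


Date: January 23, 1907
No months before January
Plus 23 days in January

Day of year: 23


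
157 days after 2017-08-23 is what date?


Start: 2017-08-23, add 157 days
August 2017 has 31 days: 31 - 23 = 8 days to August 31 -> 149 left
September 2017 has 30 days -> 119 left
October 2017 has 31 days -> 88 left
November 2017 has 30 days -> 58 left
December 2017 has 31 days -> 27 left
January 2018: 27 <= 31 -> lands on January 27

Result: 2018-01-27


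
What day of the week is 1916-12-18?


Date: December 18, 1916
Anchor: Jan 1, 1916. With p = 1916 - 1 = 1915: (p + p//4 - p//100 + p//400) mod 7 = (1915 + 478 - 19 + 4) mod 7 = 2378 mod 7 = 5 -> Saturday (Mon=0 ... Sun=6)
Days before December (Jan-Nov): 335; offset = 335 + 18 - 1 = 352
Weekday index = (5 + 352) mod 7 = 0

Day of the week: Monday


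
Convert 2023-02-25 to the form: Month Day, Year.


ISO 2023-02-25 parses as year=2023, month=02, day=25
Month 2 -> February

February 25, 2023


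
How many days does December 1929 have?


December 1929

31 days


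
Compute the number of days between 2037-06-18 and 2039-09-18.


From 2037-06-18 to 2039-09-18
2037-06-18: days before June = 31 + 28 + 31 + 30 + 31 = 151 (2037 is not a leap year); day of year = 151 + 18 = 169
2039-09-18: days before September = 31 + 28 + 31 + 30 + 31 + 30 + 31 + 31 = 243 (2039 is not a leap year); day of year = 243 + 18 = 261
Rest of 2037: 365 - 169 = 196
Full years 2038 (365): 365
Total = 196 + 365 + 261 = 822

822 days


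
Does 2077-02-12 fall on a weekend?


Anchor: Jan 1, 2077. With p = 2077 - 1 = 2076: (p + p//4 - p//100 + p//400) mod 7 = (2076 + 519 - 20 + 5) mod 7 = 2580 mod 7 = 4 -> Friday (Mon=0 ... Sun=6)
Day of year: 43; offset = 42
Weekday index = (4 + 42) mod 7 = 4 -> Friday
Weekend days: Saturday, Sunday

No


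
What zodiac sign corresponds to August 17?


Date: August 17
Conventional tropical zodiac dates: Leo from July 23 onward; Virgo starts August 23
August 17 falls within the Leo range

Leo


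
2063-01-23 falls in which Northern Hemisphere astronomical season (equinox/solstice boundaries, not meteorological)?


Date: January 23
Astronomical Winter (approx.; exact equinox/solstice day varies by year): December 21 to March 19
January 23 falls within the Winter window

Winter


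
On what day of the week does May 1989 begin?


Target: May 1, 1989
Anchor: Jan 1, 1989. With p = 1989 - 1 = 1988: (p + p//4 - p//100 + p//400) mod 7 = (1988 + 497 - 19 + 4) mod 7 = 2470 mod 7 = 6 -> Sunday (Mon=0 ... Sun=6)
Days before May (Jan-Apr): 120 days
Weekday index = (6 + 120) mod 7 = 0

Monday


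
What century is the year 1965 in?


Century = (year - 1) // 100 + 1
= (1965 - 1) // 100 + 1
= 1964 // 100 + 1
= 19 + 1

20th century


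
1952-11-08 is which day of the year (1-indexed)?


Date: November 8, 1952
Days in months 1 through 10: 305
Plus 8 days in November

Day of year: 313


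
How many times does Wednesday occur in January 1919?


January 1919 has 31 days
Anchor: Jan 1, 1919. With p = 1919 - 1 = 1918: (p + p//4 - p//100 + p//400) mod 7 = (1918 + 479 - 19 + 4) mod 7 = 2382 mod 7 = 2 -> Wednesday (Mon=0 ... Sun=6)
January 1 is the anchor itself -> Wednesday
First Wednesday is January 1
Wednesdays: 1, 8, 15, 22, 29

5 Wednesdays


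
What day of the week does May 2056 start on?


Target: May 1, 2056
Anchor: Jan 1, 2056. With p = 2056 - 1 = 2055: (p + p//4 - p//100 + p//400) mod 7 = (2055 + 513 - 20 + 5) mod 7 = 2553 mod 7 = 5 -> Saturday (Mon=0 ... Sun=6)
Days before May (Jan-Apr): 121 days
Weekday index = (5 + 121) mod 7 = 0

Monday


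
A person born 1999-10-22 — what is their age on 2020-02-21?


Birth: 1999-10-22
Reference: 2020-02-21
Year difference: 2020 - 1999 = 21
Birthday not yet reached in 2020, subtract 1

20 years old


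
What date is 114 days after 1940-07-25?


Start: 1940-07-25, add 114 days
July 1940 has 31 days: 31 - 25 = 6 days to July 31 -> 108 left
August 1940 has 31 days -> 77 left
September 1940 has 30 days -> 47 left
October 1940 has 31 days -> 16 left
November 1940: 16 <= 30 -> lands on November 16

Result: 1940-11-16


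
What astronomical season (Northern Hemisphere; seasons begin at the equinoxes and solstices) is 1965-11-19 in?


Date: November 19
Astronomical Autumn (approx.; exact equinox/solstice day varies by year): September 22 to December 20
November 19 falls within the Autumn window

Autumn


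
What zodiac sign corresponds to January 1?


Date: January 1
Conventional tropical zodiac dates: Capricorn from December 22 onward; Aquarius starts January 20
January 1 falls within the Capricorn range

Capricorn


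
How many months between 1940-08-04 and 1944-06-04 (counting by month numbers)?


From August 1940 to June 1944
4 years * 12 = 48 months, minus 2 months = 46

46 months


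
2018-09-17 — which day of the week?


Date: September 17, 2018
Anchor: Jan 1, 2018. With p = 2018 - 1 = 2017: (p + p//4 - p//100 + p//400) mod 7 = (2017 + 504 - 20 + 5) mod 7 = 2506 mod 7 = 0 -> Monday (Mon=0 ... Sun=6)
Days before September (Jan-Aug): 243; offset = 243 + 17 - 1 = 259
Weekday index = (0 + 259) mod 7 = 0

Day of the week: Monday


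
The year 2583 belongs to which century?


Century = (year - 1) // 100 + 1
= (2583 - 1) // 100 + 1
= 2582 // 100 + 1
= 25 + 1

26th century


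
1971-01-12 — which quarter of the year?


Month: January (month 1)
Q1: Jan-Mar, Q2: Apr-Jun, Q3: Jul-Sep, Q4: Oct-Dec

Q1


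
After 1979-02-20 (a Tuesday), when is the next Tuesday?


Current: Tuesday
Target: Tuesday
Days ahead: 7

Next Tuesday: 1979-02-27


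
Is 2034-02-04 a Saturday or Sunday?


Anchor: Jan 1, 2034. With p = 2034 - 1 = 2033: (p + p//4 - p//100 + p//400) mod 7 = (2033 + 508 - 20 + 5) mod 7 = 2526 mod 7 = 6 -> Sunday (Mon=0 ... Sun=6)
Day of year: 35; offset = 34
Weekday index = (6 + 34) mod 7 = 5 -> Saturday
Weekend days: Saturday, Sunday

Yes


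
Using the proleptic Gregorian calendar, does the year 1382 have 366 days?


Gregorian leap year rule: divisible by 4, but not by 100, unless also by 400.
1382 is not divisible by 4 -> not a leap year

No


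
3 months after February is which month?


February is month 2
2 + 3 = 5

May


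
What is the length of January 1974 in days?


January 1974

31 days


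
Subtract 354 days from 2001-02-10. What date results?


Start: 2001-02-10, subtract 354 days
Back 10 days from February 10 reaches January 31, 2001 -> 344 left
January 2001 has 31 days -> back to December 31, 2000 -> 313 left
December 2000 has 31 days -> back to November 30, 2000 -> 282 left
November 2000 has 30 days -> back to October 31, 2000 -> 252 left
October 2000 has 31 days -> back to September 30, 2000 -> 221 left
September 2000 has 30 days -> back to August 31, 2000 -> 191 left
August 2000 has 31 days -> back to July 31, 2000 -> 160 left
July 2000 has 31 days -> back to June 30, 2000 -> 129 left
June 2000 has 30 days -> back to May 31, 2000 -> 99 left
May 2000 has 31 days -> back to April 30, 2000 -> 68 left
April 2000 has 30 days -> back to March 31, 2000 -> 38 left
March 2000 has 31 days -> back to February 29, 2000 -> 7 left
February 2000: 29 - 7 = 22 -> lands on February 22

Result: 2000-02-22


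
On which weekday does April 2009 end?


April 2009 has 30 days
Anchor: Jan 1, 2009. With p = 2009 - 1 = 2008: (p + p//4 - p//100 + p//400) mod 7 = (2008 + 502 - 20 + 5) mod 7 = 2495 mod 7 = 3 -> Thursday (Mon=0 ... Sun=6)
Days before April (Jan-Mar): 90; April 1 index = (3 + 90) mod 7 = 2 -> Wednesday
Last day offset: 30 - 1 = 29 days
Weekday index = (2 + 29) mod 7 = 3

Thursday, April 30


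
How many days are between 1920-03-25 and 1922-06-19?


From 1920-03-25 to 1922-06-19
1920-03-25: days before March = 31 + 29 = 60 (1920 is a leap year); day of year = 60 + 25 = 85
1922-06-19: days before June = 31 + 28 + 31 + 30 + 31 = 151 (1922 is not a leap year); day of year = 151 + 19 = 170
Rest of 1920: 366 - 85 = 281
Full years 1921 (365): 365
Total = 281 + 365 + 170 = 816

816 days


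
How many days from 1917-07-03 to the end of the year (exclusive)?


Day of year: 184 of 365
Remaining = 365 - 184

181 days


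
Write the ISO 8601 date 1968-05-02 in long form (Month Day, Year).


ISO 1968-05-02 parses as year=1968, month=05, day=02
Month 5 -> May

May 2, 1968


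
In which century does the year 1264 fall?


Century = (year - 1) // 100 + 1
= (1264 - 1) // 100 + 1
= 1263 // 100 + 1
= 12 + 1

13th century


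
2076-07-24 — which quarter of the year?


Month: July (month 7)
Q1: Jan-Mar, Q2: Apr-Jun, Q3: Jul-Sep, Q4: Oct-Dec

Q3


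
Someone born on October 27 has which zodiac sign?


Date: October 27
Conventional tropical zodiac dates: Scorpio from October 23 onward; Sagittarius starts November 22
October 27 falls within the Scorpio range

Scorpio


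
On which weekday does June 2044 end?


June 2044 has 30 days
Anchor: Jan 1, 2044. With p = 2044 - 1 = 2043: (p + p//4 - p//100 + p//400) mod 7 = (2043 + 510 - 20 + 5) mod 7 = 2538 mod 7 = 4 -> Friday (Mon=0 ... Sun=6)
Days before June (Jan-May): 152; June 1 index = (4 + 152) mod 7 = 2 -> Wednesday
Last day offset: 30 - 1 = 29 days
Weekday index = (2 + 29) mod 7 = 3

Thursday, June 30


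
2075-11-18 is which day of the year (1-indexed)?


Date: November 18, 2075
Days in months 1 through 10: 304
Plus 18 days in November

Day of year: 322


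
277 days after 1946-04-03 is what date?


Start: 1946-04-03, add 277 days
April 1946 has 30 days: 30 - 3 = 27 days to April 30 -> 250 left
May 1946 has 31 days -> 219 left
June 1946 has 30 days -> 189 left
July 1946 has 31 days -> 158 left
August 1946 has 31 days -> 127 left
September 1946 has 30 days -> 97 left
October 1946 has 31 days -> 66 left
November 1946 has 30 days -> 36 left
December 1946 has 31 days -> 5 left
January 1947: 5 <= 31 -> lands on January 5

Result: 1947-01-05


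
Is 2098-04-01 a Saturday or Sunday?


Anchor: Jan 1, 2098. With p = 2098 - 1 = 2097: (p + p//4 - p//100 + p//400) mod 7 = (2097 + 524 - 20 + 5) mod 7 = 2606 mod 7 = 2 -> Wednesday (Mon=0 ... Sun=6)
Day of year: 91; offset = 90
Weekday index = (2 + 90) mod 7 = 1 -> Tuesday
Weekend days: Saturday, Sunday

No


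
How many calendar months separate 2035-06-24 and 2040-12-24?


From June 2035 to December 2040
5 years * 12 = 60 months, plus 6 months = 66

66 months


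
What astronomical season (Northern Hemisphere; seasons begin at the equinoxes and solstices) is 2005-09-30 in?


Date: September 30
Astronomical Autumn (approx.; exact equinox/solstice day varies by year): September 22 to December 20
September 30 falls within the Autumn window

Autumn


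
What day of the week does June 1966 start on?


Target: June 1, 1966
Anchor: Jan 1, 1966. With p = 1966 - 1 = 1965: (p + p//4 - p//100 + p//400) mod 7 = (1965 + 491 - 19 + 4) mod 7 = 2441 mod 7 = 5 -> Saturday (Mon=0 ... Sun=6)
Days before June (Jan-May): 151 days
Weekday index = (5 + 151) mod 7 = 2

Wednesday


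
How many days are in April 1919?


April 1919

30 days


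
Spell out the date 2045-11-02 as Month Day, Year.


ISO 2045-11-02 parses as year=2045, month=11, day=02
Month 11 -> November

November 2, 2045


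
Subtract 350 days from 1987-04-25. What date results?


Start: 1987-04-25, subtract 350 days
Back 25 days from April 25 reaches March 31, 1987 -> 325 left
March 1987 has 31 days -> back to February 28, 1987 -> 294 left
February 1987 has 28 days -> back to January 31, 1987 -> 266 left
January 1987 has 31 days -> back to December 31, 1986 -> 235 left
December 1986 has 31 days -> back to November 30, 1986 -> 204 left
November 1986 has 30 days -> back to October 31, 1986 -> 174 left
October 1986 has 31 days -> back to September 30, 1986 -> 143 left
September 1986 has 30 days -> back to August 31, 1986 -> 113 left
August 1986 has 31 days -> back to July 31, 1986 -> 82 left
July 1986 has 31 days -> back to June 30, 1986 -> 51 left
June 1986 has 30 days -> back to May 31, 1986 -> 21 left
May 1986: 31 - 21 = 10 -> lands on May 10

Result: 1986-05-10


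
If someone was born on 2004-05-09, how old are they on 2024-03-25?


Birth: 2004-05-09
Reference: 2024-03-25
Year difference: 2024 - 2004 = 20
Birthday not yet reached in 2024, subtract 1

19 years old


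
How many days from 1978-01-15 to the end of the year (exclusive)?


Day of year: 15 of 365
Remaining = 365 - 15

350 days


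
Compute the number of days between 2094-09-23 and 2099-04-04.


From 2094-09-23 to 2099-04-04
2094-09-23: days before September = 31 + 28 + 31 + 30 + 31 + 30 + 31 + 31 = 243 (2094 is not a leap year); day of year = 243 + 23 = 266
2099-04-04: days before April = 31 + 28 + 31 = 90 (2099 is not a leap year); day of year = 90 + 4 = 94
Rest of 2094: 365 - 266 = 99
Full years 2095 (365), 2096 (366), 2097 (365), 2098 (365): 1461
Total = 99 + 1461 + 94 = 1654

1654 days


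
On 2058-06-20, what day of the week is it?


Date: June 20, 2058
Anchor: Jan 1, 2058. With p = 2058 - 1 = 2057: (p + p//4 - p//100 + p//400) mod 7 = (2057 + 514 - 20 + 5) mod 7 = 2556 mod 7 = 1 -> Tuesday (Mon=0 ... Sun=6)
Days before June (Jan-May): 151; offset = 151 + 20 - 1 = 170
Weekday index = (1 + 170) mod 7 = 3

Day of the week: Thursday


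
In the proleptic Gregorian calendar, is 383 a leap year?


Gregorian leap year rule: divisible by 4, but not by 100, unless also by 400.
383 is not divisible by 4 -> not a leap year

No


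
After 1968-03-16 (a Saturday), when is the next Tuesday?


Current: Saturday
Target: Tuesday
Days ahead: 3

Next Tuesday: 1968-03-19


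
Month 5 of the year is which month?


Month 5 of 12

May


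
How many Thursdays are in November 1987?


November 1987 has 30 days
Anchor: Jan 1, 1987. With p = 1987 - 1 = 1986: (p + p//4 - p//100 + p//400) mod 7 = (1986 + 496 - 19 + 4) mod 7 = 2467 mod 7 = 3 -> Thursday (Mon=0 ... Sun=6)
Days before November (Jan-Oct): 304; November 1 index = (3 + 304) mod 7 = 6 -> Sunday
First Thursday is November 5
Thursdays: 5, 12, 19, 26

4 Thursdays


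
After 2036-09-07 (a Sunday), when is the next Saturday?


Current: Sunday
Target: Saturday
Days ahead: 6

Next Saturday: 2036-09-13


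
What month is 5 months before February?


February is month 2
2 - 5 = -3; wrap: -3 + 12 = 9

September


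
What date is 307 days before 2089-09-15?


Start: 2089-09-15, subtract 307 days
Back 15 days from September 15 reaches August 31, 2089 -> 292 left
August 2089 has 31 days -> back to July 31, 2089 -> 261 left
July 2089 has 31 days -> back to June 30, 2089 -> 230 left
June 2089 has 30 days -> back to May 31, 2089 -> 200 left
May 2089 has 31 days -> back to April 30, 2089 -> 169 left
April 2089 has 30 days -> back to March 31, 2089 -> 139 left
March 2089 has 31 days -> back to February 28, 2089 -> 108 left
February 2089 has 28 days -> back to January 31, 2089 -> 80 left
January 2089 has 31 days -> back to December 31, 2088 -> 49 left
December 2088 has 31 days -> back to November 30, 2088 -> 18 left
November 2088: 30 - 18 = 12 -> lands on November 12

Result: 2088-11-12


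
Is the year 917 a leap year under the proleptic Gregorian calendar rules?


Gregorian leap year rule: divisible by 4, but not by 100, unless also by 400.
917 is not divisible by 4 -> not a leap year

No


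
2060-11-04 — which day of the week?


Date: November 4, 2060
Anchor: Jan 1, 2060. With p = 2060 - 1 = 2059: (p + p//4 - p//100 + p//400) mod 7 = (2059 + 514 - 20 + 5) mod 7 = 2558 mod 7 = 3 -> Thursday (Mon=0 ... Sun=6)
Days before November (Jan-Oct): 305; offset = 305 + 4 - 1 = 308
Weekday index = (3 + 308) mod 7 = 3

Day of the week: Thursday


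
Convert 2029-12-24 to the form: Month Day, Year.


ISO 2029-12-24 parses as year=2029, month=12, day=24
Month 12 -> December

December 24, 2029


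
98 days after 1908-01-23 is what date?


Start: 1908-01-23, add 98 days
January 1908 has 31 days: 31 - 23 = 8 days to January 31 -> 90 left
February 1908 has 29 days -> 61 left
March 1908 has 31 days -> 30 left
April 1908: 30 <= 30 -> lands on April 30

Result: 1908-04-30


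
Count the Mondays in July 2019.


July 2019 has 31 days
Anchor: Jan 1, 2019. With p = 2019 - 1 = 2018: (p + p//4 - p//100 + p//400) mod 7 = (2018 + 504 - 20 + 5) mod 7 = 2507 mod 7 = 1 -> Tuesday (Mon=0 ... Sun=6)
Days before July (Jan-Jun): 181; July 1 index = (1 + 181) mod 7 = 0 -> Monday
First Monday is July 1
Mondays: 1, 8, 15, 22, 29

5 Mondays


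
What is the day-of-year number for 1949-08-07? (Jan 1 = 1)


Date: August 7, 1949
Days in months 1 through 7: 212
Plus 7 days in August

Day of year: 219


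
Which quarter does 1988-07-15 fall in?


Month: July (month 7)
Q1: Jan-Mar, Q2: Apr-Jun, Q3: Jul-Sep, Q4: Oct-Dec

Q3


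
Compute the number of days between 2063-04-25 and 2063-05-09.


From 2063-04-25 to 2063-05-09
2063-04-25: days before April = 31 + 28 + 31 = 90 (2063 is not a leap year); day of year = 90 + 25 = 115
2063-05-09: days before May = 31 + 28 + 31 + 30 = 120 (2063 is not a leap year); day of year = 120 + 9 = 129
Same year: 129 - 115 = 14

14 days


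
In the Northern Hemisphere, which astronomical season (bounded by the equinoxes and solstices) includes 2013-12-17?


Date: December 17
Astronomical Autumn (approx.; exact equinox/solstice day varies by year): September 22 to December 20
December 17 falls within the Autumn window

Autumn


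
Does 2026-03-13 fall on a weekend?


Anchor: Jan 1, 2026. With p = 2026 - 1 = 2025: (p + p//4 - p//100 + p//400) mod 7 = (2025 + 506 - 20 + 5) mod 7 = 2516 mod 7 = 3 -> Thursday (Mon=0 ... Sun=6)
Day of year: 72; offset = 71
Weekday index = (3 + 71) mod 7 = 4 -> Friday
Weekend days: Saturday, Sunday

No


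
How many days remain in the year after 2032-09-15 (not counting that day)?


Day of year: 259 of 366
Remaining = 366 - 259

107 days


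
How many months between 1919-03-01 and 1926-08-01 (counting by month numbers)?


From March 1919 to August 1926
7 years * 12 = 84 months, plus 5 months = 89

89 months


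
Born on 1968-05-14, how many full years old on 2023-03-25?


Birth: 1968-05-14
Reference: 2023-03-25
Year difference: 2023 - 1968 = 55
Birthday not yet reached in 2023, subtract 1

54 years old


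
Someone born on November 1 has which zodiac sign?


Date: November 1
Conventional tropical zodiac dates: Scorpio from October 23 onward; Sagittarius starts November 22
November 1 falls within the Scorpio range

Scorpio


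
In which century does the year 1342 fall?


Century = (year - 1) // 100 + 1
= (1342 - 1) // 100 + 1
= 1341 // 100 + 1
= 13 + 1

14th century


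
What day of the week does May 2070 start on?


Target: May 1, 2070
Anchor: Jan 1, 2070. With p = 2070 - 1 = 2069: (p + p//4 - p//100 + p//400) mod 7 = (2069 + 517 - 20 + 5) mod 7 = 2571 mod 7 = 2 -> Wednesday (Mon=0 ... Sun=6)
Days before May (Jan-Apr): 120 days
Weekday index = (2 + 120) mod 7 = 3

Thursday


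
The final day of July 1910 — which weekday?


July 1910 has 31 days
Anchor: Jan 1, 1910. With p = 1910 - 1 = 1909: (p + p//4 - p//100 + p//400) mod 7 = (1909 + 477 - 19 + 4) mod 7 = 2371 mod 7 = 5 -> Saturday (Mon=0 ... Sun=6)
Days before July (Jan-Jun): 181; July 1 index = (5 + 181) mod 7 = 4 -> Friday
Last day offset: 31 - 1 = 30 days
Weekday index = (4 + 30) mod 7 = 6

Sunday, July 31


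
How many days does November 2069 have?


November 2069

30 days


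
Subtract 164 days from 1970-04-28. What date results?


Start: 1970-04-28, subtract 164 days
Back 28 days from April 28 reaches March 31, 1970 -> 136 left
March 1970 has 31 days -> back to February 28, 1970 -> 105 left
February 1970 has 28 days -> back to January 31, 1970 -> 77 left
January 1970 has 31 days -> back to December 31, 1969 -> 46 left
December 1969 has 31 days -> back to November 30, 1969 -> 15 left
November 1969: 30 - 15 = 15 -> lands on November 15

Result: 1969-11-15


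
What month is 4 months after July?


July is month 7
7 + 4 = 11

November


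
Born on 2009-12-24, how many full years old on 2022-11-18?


Birth: 2009-12-24
Reference: 2022-11-18
Year difference: 2022 - 2009 = 13
Birthday not yet reached in 2022, subtract 1

12 years old


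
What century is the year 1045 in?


Century = (year - 1) // 100 + 1
= (1045 - 1) // 100 + 1
= 1044 // 100 + 1
= 10 + 1

11th century


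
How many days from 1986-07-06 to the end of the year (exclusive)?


Day of year: 187 of 365
Remaining = 365 - 187

178 days


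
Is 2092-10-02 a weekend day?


Anchor: Jan 1, 2092. With p = 2092 - 1 = 2091: (p + p//4 - p//100 + p//400) mod 7 = (2091 + 522 - 20 + 5) mod 7 = 2598 mod 7 = 1 -> Tuesday (Mon=0 ... Sun=6)
Day of year: 276; offset = 275
Weekday index = (1 + 275) mod 7 = 3 -> Thursday
Weekend days: Saturday, Sunday

No


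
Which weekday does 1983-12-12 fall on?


Date: December 12, 1983
Anchor: Jan 1, 1983. With p = 1983 - 1 = 1982: (p + p//4 - p//100 + p//400) mod 7 = (1982 + 495 - 19 + 4) mod 7 = 2462 mod 7 = 5 -> Saturday (Mon=0 ... Sun=6)
Days before December (Jan-Nov): 334; offset = 334 + 12 - 1 = 345
Weekday index = (5 + 345) mod 7 = 0

Day of the week: Monday


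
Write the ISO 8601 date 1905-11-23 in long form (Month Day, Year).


ISO 1905-11-23 parses as year=1905, month=11, day=23
Month 11 -> November

November 23, 1905


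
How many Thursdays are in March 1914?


March 1914 has 31 days
Anchor: Jan 1, 1914. With p = 1914 - 1 = 1913: (p + p//4 - p//100 + p//400) mod 7 = (1913 + 478 - 19 + 4) mod 7 = 2376 mod 7 = 3 -> Thursday (Mon=0 ... Sun=6)
Days before March (Jan-Feb): 59; March 1 index = (3 + 59) mod 7 = 6 -> Sunday
First Thursday is March 5
Thursdays: 5, 12, 19, 26

4 Thursdays


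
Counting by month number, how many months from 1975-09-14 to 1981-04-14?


From September 1975 to April 1981
6 years * 12 = 72 months, minus 5 months = 67

67 months


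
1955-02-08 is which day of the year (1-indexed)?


Date: February 8, 1955
Days in months 1 through 1: 31
Plus 8 days in February

Day of year: 39


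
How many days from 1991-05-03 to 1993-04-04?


From 1991-05-03 to 1993-04-04
1991-05-03: days before May = 31 + 28 + 31 + 30 = 120 (1991 is not a leap year); day of year = 120 + 3 = 123
1993-04-04: days before April = 31 + 28 + 31 = 90 (1993 is not a leap year); day of year = 90 + 4 = 94
Rest of 1991: 365 - 123 = 242
Full years 1992 (366): 366
Total = 242 + 366 + 94 = 702

702 days


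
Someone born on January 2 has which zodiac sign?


Date: January 2
Conventional tropical zodiac dates: Capricorn from December 22 onward; Aquarius starts January 20
January 2 falls within the Capricorn range

Capricorn


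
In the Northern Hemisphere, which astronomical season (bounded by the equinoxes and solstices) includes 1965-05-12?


Date: May 12
Astronomical Spring (approx.; exact equinox/solstice day varies by year): March 20 to June 20
May 12 falls within the Spring window

Spring


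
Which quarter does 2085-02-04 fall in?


Month: February (month 2)
Q1: Jan-Mar, Q2: Apr-Jun, Q3: Jul-Sep, Q4: Oct-Dec

Q1


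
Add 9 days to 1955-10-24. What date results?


Start: 1955-10-24, add 9 days
October 1955 has 31 days: 31 - 24 = 7 days to October 31 -> 2 left
November 1955: 2 <= 30 -> lands on November 2

Result: 1955-11-02


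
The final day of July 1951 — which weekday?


July 1951 has 31 days
Anchor: Jan 1, 1951. With p = 1951 - 1 = 1950: (p + p//4 - p//100 + p//400) mod 7 = (1950 + 487 - 19 + 4) mod 7 = 2422 mod 7 = 0 -> Monday (Mon=0 ... Sun=6)
Days before July (Jan-Jun): 181; July 1 index = (0 + 181) mod 7 = 6 -> Sunday
Last day offset: 31 - 1 = 30 days
Weekday index = (6 + 30) mod 7 = 1

Tuesday, July 31


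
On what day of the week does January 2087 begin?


Target: January 1, 2087
Anchor: Jan 1, 2087. With p = 2087 - 1 = 2086: (p + p//4 - p//100 + p//400) mod 7 = (2086 + 521 - 20 + 5) mod 7 = 2592 mod 7 = 2 -> Wednesday (Mon=0 ... Sun=6)
Offset from anchor: 0 days
Weekday index = (2 + 0) mod 7 = 2

Wednesday


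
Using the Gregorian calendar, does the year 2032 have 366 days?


Gregorian leap year rule: divisible by 4, but not by 100, unless also by 400.
2032 is divisible by 4 but not 100 -> leap year

Yes


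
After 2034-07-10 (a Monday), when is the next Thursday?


Current: Monday
Target: Thursday
Days ahead: 3

Next Thursday: 2034-07-13


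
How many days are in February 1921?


February 1921 (leap year: no)

28 days


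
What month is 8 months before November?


November is month 11
11 - 8 = 3

March


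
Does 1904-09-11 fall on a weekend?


Anchor: Jan 1, 1904. With p = 1904 - 1 = 1903: (p + p//4 - p//100 + p//400) mod 7 = (1903 + 475 - 19 + 4) mod 7 = 2363 mod 7 = 4 -> Friday (Mon=0 ... Sun=6)
Day of year: 255; offset = 254
Weekday index = (4 + 254) mod 7 = 6 -> Sunday
Weekend days: Saturday, Sunday

Yes


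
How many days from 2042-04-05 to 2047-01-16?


From 2042-04-05 to 2047-01-16
2042-04-05: days before April = 31 + 28 + 31 = 90 (2042 is not a leap year); day of year = 90 + 5 = 95
2047-01-16: day of year = 16
Rest of 2042: 365 - 95 = 270
Full years 2043 (365), 2044 (366), 2045 (365), 2046 (365): 1461
Total = 270 + 1461 + 16 = 1747

1747 days


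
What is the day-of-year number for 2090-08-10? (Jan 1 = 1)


Date: August 10, 2090
Days in months 1 through 7: 212
Plus 10 days in August

Day of year: 222


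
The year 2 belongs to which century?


Century = (year - 1) // 100 + 1
= (2 - 1) // 100 + 1
= 1 // 100 + 1
= 0 + 1

1st century


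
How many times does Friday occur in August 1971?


August 1971 has 31 days
Anchor: Jan 1, 1971. With p = 1971 - 1 = 1970: (p + p//4 - p//100 + p//400) mod 7 = (1970 + 492 - 19 + 4) mod 7 = 2447 mod 7 = 4 -> Friday (Mon=0 ... Sun=6)
Days before August (Jan-Jul): 212; August 1 index = (4 + 212) mod 7 = 6 -> Sunday
First Friday is August 6
Fridays: 6, 13, 20, 27

4 Fridays


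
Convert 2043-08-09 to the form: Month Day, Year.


ISO 2043-08-09 parses as year=2043, month=08, day=09
Month 8 -> August

August 9, 2043


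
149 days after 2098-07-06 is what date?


Start: 2098-07-06, add 149 days
July 2098 has 31 days: 31 - 6 = 25 days to July 31 -> 124 left
August 2098 has 31 days -> 93 left
September 2098 has 30 days -> 63 left
October 2098 has 31 days -> 32 left
November 2098 has 30 days -> 2 left
December 2098: 2 <= 31 -> lands on December 2

Result: 2098-12-02


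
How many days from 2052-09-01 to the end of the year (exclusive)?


Day of year: 245 of 366
Remaining = 366 - 245

121 days


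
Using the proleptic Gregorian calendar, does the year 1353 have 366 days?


Gregorian leap year rule: divisible by 4, but not by 100, unless also by 400.
1353 is not divisible by 4 -> not a leap year

No


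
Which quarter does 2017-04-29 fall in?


Month: April (month 4)
Q1: Jan-Mar, Q2: Apr-Jun, Q3: Jul-Sep, Q4: Oct-Dec

Q2


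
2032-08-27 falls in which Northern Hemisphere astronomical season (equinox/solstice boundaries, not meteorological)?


Date: August 27
Astronomical Summer (approx.; exact equinox/solstice day varies by year): June 21 to September 21
August 27 falls within the Summer window

Summer


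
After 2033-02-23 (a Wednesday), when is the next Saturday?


Current: Wednesday
Target: Saturday
Days ahead: 3

Next Saturday: 2033-02-26


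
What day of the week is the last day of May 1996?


May 1996 has 31 days
Anchor: Jan 1, 1996. With p = 1996 - 1 = 1995: (p + p//4 - p//100 + p//400) mod 7 = (1995 + 498 - 19 + 4) mod 7 = 2478 mod 7 = 0 -> Monday (Mon=0 ... Sun=6)
Days before May (Jan-Apr): 121; May 1 index = (0 + 121) mod 7 = 2 -> Wednesday
Last day offset: 31 - 1 = 30 days
Weekday index = (2 + 30) mod 7 = 4

Friday, May 31


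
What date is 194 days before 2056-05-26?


Start: 2056-05-26, subtract 194 days
Back 26 days from May 26 reaches April 30, 2056 -> 168 left
April 2056 has 30 days -> back to March 31, 2056 -> 138 left
March 2056 has 31 days -> back to February 29, 2056 -> 107 left
February 2056 has 29 days -> back to January 31, 2056 -> 78 left
January 2056 has 31 days -> back to December 31, 2055 -> 47 left
December 2055 has 31 days -> back to November 30, 2055 -> 16 left
November 2055: 30 - 16 = 14 -> lands on November 14

Result: 2055-11-14


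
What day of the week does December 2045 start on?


Target: December 1, 2045
Anchor: Jan 1, 2045. With p = 2045 - 1 = 2044: (p + p//4 - p//100 + p//400) mod 7 = (2044 + 511 - 20 + 5) mod 7 = 2540 mod 7 = 6 -> Sunday (Mon=0 ... Sun=6)
Days before December (Jan-Nov): 334 days
Weekday index = (6 + 334) mod 7 = 4

Friday


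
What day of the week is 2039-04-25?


Date: April 25, 2039
Anchor: Jan 1, 2039. With p = 2039 - 1 = 2038: (p + p//4 - p//100 + p//400) mod 7 = (2038 + 509 - 20 + 5) mod 7 = 2532 mod 7 = 5 -> Saturday (Mon=0 ... Sun=6)
Days before April (Jan-Mar): 90; offset = 90 + 25 - 1 = 114
Weekday index = (5 + 114) mod 7 = 0

Day of the week: Monday


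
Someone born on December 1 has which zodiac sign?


Date: December 1
Conventional tropical zodiac dates: Sagittarius from November 22 onward; Capricorn starts December 22
December 1 falls within the Sagittarius range

Sagittarius


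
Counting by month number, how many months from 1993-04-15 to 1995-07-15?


From April 1993 to July 1995
2 years * 12 = 24 months, plus 3 months = 27

27 months


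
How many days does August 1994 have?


August 1994

31 days


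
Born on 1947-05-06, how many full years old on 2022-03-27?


Birth: 1947-05-06
Reference: 2022-03-27
Year difference: 2022 - 1947 = 75
Birthday not yet reached in 2022, subtract 1

74 years old


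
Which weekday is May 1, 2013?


Target: May 1, 2013
Anchor: Jan 1, 2013. With p = 2013 - 1 = 2012: (p + p//4 - p//100 + p//400) mod 7 = (2012 + 503 - 20 + 5) mod 7 = 2500 mod 7 = 1 -> Tuesday (Mon=0 ... Sun=6)
Days before May (Jan-Apr): 120 days
Weekday index = (1 + 120) mod 7 = 2

Wednesday


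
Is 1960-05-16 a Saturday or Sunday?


Anchor: Jan 1, 1960. With p = 1960 - 1 = 1959: (p + p//4 - p//100 + p//400) mod 7 = (1959 + 489 - 19 + 4) mod 7 = 2433 mod 7 = 4 -> Friday (Mon=0 ... Sun=6)
Day of year: 137; offset = 136
Weekday index = (4 + 136) mod 7 = 0 -> Monday
Weekend days: Saturday, Sunday

No


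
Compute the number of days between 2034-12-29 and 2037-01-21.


From 2034-12-29 to 2037-01-21
2034-12-29: days before December = 31 + 28 + 31 + 30 + 31 + 30 + 31 + 31 + 30 + 31 + 30 = 334 (2034 is not a leap year); day of year = 334 + 29 = 363
2037-01-21: day of year = 21
Rest of 2034: 365 - 363 = 2
Full years 2035 (365), 2036 (366): 731
Total = 2 + 731 + 21 = 754

754 days


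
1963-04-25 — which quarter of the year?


Month: April (month 4)
Q1: Jan-Mar, Q2: Apr-Jun, Q3: Jul-Sep, Q4: Oct-Dec

Q2


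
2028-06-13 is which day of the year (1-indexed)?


Date: June 13, 2028
Days in months 1 through 5: 152
Plus 13 days in June

Day of year: 165


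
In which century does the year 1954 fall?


Century = (year - 1) // 100 + 1
= (1954 - 1) // 100 + 1
= 1953 // 100 + 1
= 19 + 1

20th century


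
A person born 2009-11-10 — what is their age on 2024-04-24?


Birth: 2009-11-10
Reference: 2024-04-24
Year difference: 2024 - 2009 = 15
Birthday not yet reached in 2024, subtract 1

14 years old


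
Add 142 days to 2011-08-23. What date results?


Start: 2011-08-23, add 142 days
August 2011 has 31 days: 31 - 23 = 8 days to August 31 -> 134 left
September 2011 has 30 days -> 104 left
October 2011 has 31 days -> 73 left
November 2011 has 30 days -> 43 left
December 2011 has 31 days -> 12 left
January 2012: 12 <= 31 -> lands on January 12

Result: 2012-01-12


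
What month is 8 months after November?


November is month 11
11 + 8 = 19; wrap: 19 - 12 = 7

July


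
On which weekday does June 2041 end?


June 2041 has 30 days
Anchor: Jan 1, 2041. With p = 2041 - 1 = 2040: (p + p//4 - p//100 + p//400) mod 7 = (2040 + 510 - 20 + 5) mod 7 = 2535 mod 7 = 1 -> Tuesday (Mon=0 ... Sun=6)
Days before June (Jan-May): 151; June 1 index = (1 + 151) mod 7 = 5 -> Saturday
Last day offset: 30 - 1 = 29 days
Weekday index = (5 + 29) mod 7 = 6

Sunday, June 30


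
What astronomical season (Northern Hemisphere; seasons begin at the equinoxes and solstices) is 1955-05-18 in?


Date: May 18
Astronomical Spring (approx.; exact equinox/solstice day varies by year): March 20 to June 20
May 18 falls within the Spring window

Spring


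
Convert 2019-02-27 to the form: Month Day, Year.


ISO 2019-02-27 parses as year=2019, month=02, day=27
Month 2 -> February

February 27, 2019


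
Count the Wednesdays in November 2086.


November 2086 has 30 days
Anchor: Jan 1, 2086. With p = 2086 - 1 = 2085: (p + p//4 - p//100 + p//400) mod 7 = (2085 + 521 - 20 + 5) mod 7 = 2591 mod 7 = 1 -> Tuesday (Mon=0 ... Sun=6)
Days before November (Jan-Oct): 304; November 1 index = (1 + 304) mod 7 = 4 -> Friday
First Wednesday is November 6
Wednesdays: 6, 13, 20, 27

4 Wednesdays


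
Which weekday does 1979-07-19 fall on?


Date: July 19, 1979
Anchor: Jan 1, 1979. With p = 1979 - 1 = 1978: (p + p//4 - p//100 + p//400) mod 7 = (1978 + 494 - 19 + 4) mod 7 = 2457 mod 7 = 0 -> Monday (Mon=0 ... Sun=6)
Days before July (Jan-Jun): 181; offset = 181 + 19 - 1 = 199
Weekday index = (0 + 199) mod 7 = 3

Day of the week: Thursday


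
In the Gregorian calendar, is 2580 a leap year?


Gregorian leap year rule: divisible by 4, but not by 100, unless also by 400.
2580 is divisible by 4 but not 100 -> leap year

Yes


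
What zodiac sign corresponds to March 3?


Date: March 3
Conventional tropical zodiac dates: Pisces from February 19 onward; Aries starts March 21
March 3 falls within the Pisces range

Pisces


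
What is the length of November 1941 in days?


November 1941

30 days


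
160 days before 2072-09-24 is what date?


Start: 2072-09-24, subtract 160 days
Back 24 days from September 24 reaches August 31, 2072 -> 136 left
August 2072 has 31 days -> back to July 31, 2072 -> 105 left
July 2072 has 31 days -> back to June 30, 2072 -> 74 left
June 2072 has 30 days -> back to May 31, 2072 -> 44 left
May 2072 has 31 days -> back to April 30, 2072 -> 13 left
April 2072: 30 - 13 = 17 -> lands on April 17

Result: 2072-04-17


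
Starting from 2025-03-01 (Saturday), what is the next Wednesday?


Current: Saturday
Target: Wednesday
Days ahead: 4

Next Wednesday: 2025-03-05


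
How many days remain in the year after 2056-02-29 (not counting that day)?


Day of year: 60 of 366
Remaining = 366 - 60

306 days


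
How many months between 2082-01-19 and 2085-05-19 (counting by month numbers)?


From January 2082 to May 2085
3 years * 12 = 36 months, plus 4 months = 40

40 months


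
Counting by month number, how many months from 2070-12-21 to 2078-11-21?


From December 2070 to November 2078
8 years * 12 = 96 months, minus 1 month = 95

95 months


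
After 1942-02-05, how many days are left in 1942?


Day of year: 36 of 365
Remaining = 365 - 36

329 days


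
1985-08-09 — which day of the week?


Date: August 9, 1985
Anchor: Jan 1, 1985. With p = 1985 - 1 = 1984: (p + p//4 - p//100 + p//400) mod 7 = (1984 + 496 - 19 + 4) mod 7 = 2465 mod 7 = 1 -> Tuesday (Mon=0 ... Sun=6)
Days before August (Jan-Jul): 212; offset = 212 + 9 - 1 = 220
Weekday index = (1 + 220) mod 7 = 4

Day of the week: Friday


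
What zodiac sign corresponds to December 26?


Date: December 26
Conventional tropical zodiac dates: Capricorn from December 22 onward; Aquarius starts January 20
December 26 falls within the Capricorn range

Capricorn


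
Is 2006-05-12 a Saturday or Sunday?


Anchor: Jan 1, 2006. With p = 2006 - 1 = 2005: (p + p//4 - p//100 + p//400) mod 7 = (2005 + 501 - 20 + 5) mod 7 = 2491 mod 7 = 6 -> Sunday (Mon=0 ... Sun=6)
Day of year: 132; offset = 131
Weekday index = (6 + 131) mod 7 = 4 -> Friday
Weekend days: Saturday, Sunday

No


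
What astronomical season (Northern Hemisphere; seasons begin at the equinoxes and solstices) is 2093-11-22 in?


Date: November 22
Astronomical Autumn (approx.; exact equinox/solstice day varies by year): September 22 to December 20
November 22 falls within the Autumn window

Autumn


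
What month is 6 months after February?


February is month 2
2 + 6 = 8

August


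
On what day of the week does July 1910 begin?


Target: July 1, 1910
Anchor: Jan 1, 1910. With p = 1910 - 1 = 1909: (p + p//4 - p//100 + p//400) mod 7 = (1909 + 477 - 19 + 4) mod 7 = 2371 mod 7 = 5 -> Saturday (Mon=0 ... Sun=6)
Days before July (Jan-Jun): 181 days
Weekday index = (5 + 181) mod 7 = 4

Friday


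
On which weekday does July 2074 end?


July 2074 has 31 days
Anchor: Jan 1, 2074. With p = 2074 - 1 = 2073: (p + p//4 - p//100 + p//400) mod 7 = (2073 + 518 - 20 + 5) mod 7 = 2576 mod 7 = 0 -> Monday (Mon=0 ... Sun=6)
Days before July (Jan-Jun): 181; July 1 index = (0 + 181) mod 7 = 6 -> Sunday
Last day offset: 31 - 1 = 30 days
Weekday index = (6 + 30) mod 7 = 1

Tuesday, July 31


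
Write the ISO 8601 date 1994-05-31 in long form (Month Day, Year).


ISO 1994-05-31 parses as year=1994, month=05, day=31
Month 5 -> May

May 31, 1994


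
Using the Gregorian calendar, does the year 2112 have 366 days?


Gregorian leap year rule: divisible by 4, but not by 100, unless also by 400.
2112 is divisible by 4 but not 100 -> leap year

Yes
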